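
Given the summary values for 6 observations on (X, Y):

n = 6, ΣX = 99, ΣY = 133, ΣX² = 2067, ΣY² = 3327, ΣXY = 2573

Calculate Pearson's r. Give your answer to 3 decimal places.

r = (nΣXY − ΣXΣY) / √[(nΣX² − (ΣX)²)(nΣY² − (ΣY)²)]
Numerator: 6×2573 − 99×133 = 2271
Denominator: √[(12402 − 9801)(19962 − 17689)] = √[2601 × 2273] = 2431.4755
r = 2271 / 2431.4755 ≈ 0.934

0.934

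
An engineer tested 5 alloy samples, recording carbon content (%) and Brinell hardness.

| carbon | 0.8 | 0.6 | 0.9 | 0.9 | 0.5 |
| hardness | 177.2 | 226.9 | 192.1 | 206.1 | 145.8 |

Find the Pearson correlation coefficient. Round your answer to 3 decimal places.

n = 5, Σx = 3.7, Σy = 948.1, Σx² = 2.87, Σy² = 183520.71, Σxy = 709.18
nΣxy − ΣxΣy = 3545.9 − 3507.97 = 37.93
nΣx² − (Σx)² = 14.35 − 13.69 = 0.66; nΣy² − (Σy)² = 917603.55 − 898893.61 = 18709.94
r = 37.93 / √(0.66 × 18709.94) = 37.93 / 111.1241 ≈ 0.341

0.341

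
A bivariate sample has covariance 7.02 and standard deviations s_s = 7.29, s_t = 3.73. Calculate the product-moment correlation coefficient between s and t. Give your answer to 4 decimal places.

0.2582

r = Cov(s,t) / (s_s · s_t) = 7.02 / (7.29 × 3.73)
  = 7.02 / 27.1917 ≈ 0.2582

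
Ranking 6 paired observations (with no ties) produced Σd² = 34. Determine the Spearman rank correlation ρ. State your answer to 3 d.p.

ρ = 1 − 6Σd² / [n(n²−1)] = 1 − 6×34 / (6×35)
  = 1 − 204/210 = 1 − 0.9714 ≈ 0.029

0.029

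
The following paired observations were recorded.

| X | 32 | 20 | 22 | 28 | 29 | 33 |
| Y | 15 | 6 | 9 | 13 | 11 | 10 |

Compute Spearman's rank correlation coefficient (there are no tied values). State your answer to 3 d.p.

Rank X: 5, 1, 2, 3, 4, 6
Rank Y: 6, 1, 2, 5, 4, 3
d = rank(X) − rank(Y): -1, 0, 0, -2, 0, 3; Σd² = 14
ρ = 1 − 6Σd² / [n(n²−1)] = 1 − 6×14 / (6×35) = 1 − 84/210 ≈ 0.600

0.600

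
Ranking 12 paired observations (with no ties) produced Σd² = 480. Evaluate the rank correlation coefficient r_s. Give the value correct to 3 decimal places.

-0.678

ρ = 1 − 6Σd² / [n(n²−1)] = 1 − 6×480 / (12×143)
  = 1 − 2880/1716 = 1 − 1.6783 ≈ -0.678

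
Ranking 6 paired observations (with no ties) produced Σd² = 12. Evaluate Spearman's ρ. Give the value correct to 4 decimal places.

ρ = 1 − 6Σd² / [n(n²−1)] = 1 − 6×12 / (6×35)
  = 1 − 72/210 = 1 − 0.34286 ≈ 0.6571

0.6571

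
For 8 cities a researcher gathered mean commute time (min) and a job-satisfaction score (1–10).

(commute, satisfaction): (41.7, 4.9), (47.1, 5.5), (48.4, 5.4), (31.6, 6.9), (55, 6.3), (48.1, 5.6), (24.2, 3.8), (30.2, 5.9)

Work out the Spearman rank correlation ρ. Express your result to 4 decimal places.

Rank commute: 4, 5, 7, 3, 8, 6, 1, 2
Rank satisfaction: 2, 4, 3, 8, 7, 5, 1, 6
d = rank(commute) − rank(satisfaction): 2, 1, 4, -5, 1, 1, 0, -4; Σd² = 64
ρ = 1 − 6Σd² / [n(n²−1)] = 1 − 6×64 / (8×63) = 1 − 384/504 ≈ 0.2381

0.2381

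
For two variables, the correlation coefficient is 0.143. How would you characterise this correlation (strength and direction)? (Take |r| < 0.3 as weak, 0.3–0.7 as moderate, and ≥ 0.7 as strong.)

weak positive

r = 0.143 > 0 so the relationship is positive.
|r| = 0.143, which falls in the weak range.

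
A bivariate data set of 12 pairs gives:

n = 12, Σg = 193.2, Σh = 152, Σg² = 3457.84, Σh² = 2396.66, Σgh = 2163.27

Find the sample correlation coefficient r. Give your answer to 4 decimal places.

r = (nΣgh − ΣgΣh) / √[(nΣg² − (Σg)²)(nΣh² − (Σh)²)]
Numerator: 12×2163.27 − 193.2×152 = -3407.16
Denominator: √[(41494.08 − 37326.24)(28759.92 − 23104)] = √[4167.84 × 5655.92] = 4855.2003
r = -3407.16 / 4855.2003 ≈ -0.7018

-0.7018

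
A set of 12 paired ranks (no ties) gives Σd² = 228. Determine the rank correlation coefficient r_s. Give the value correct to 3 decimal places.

0.203

ρ = 1 − 6Σd² / [n(n²−1)] = 1 − 6×228 / (12×143)
  = 1 − 1368/1716 = 1 − 0.7972 ≈ 0.203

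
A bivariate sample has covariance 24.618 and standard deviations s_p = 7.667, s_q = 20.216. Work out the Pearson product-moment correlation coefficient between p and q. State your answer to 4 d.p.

r = Cov(p,q) / (s_p · s_q) = 24.618 / (7.667 × 20.216)
  = 24.618 / 154.9961 ≈ 0.1588

0.1588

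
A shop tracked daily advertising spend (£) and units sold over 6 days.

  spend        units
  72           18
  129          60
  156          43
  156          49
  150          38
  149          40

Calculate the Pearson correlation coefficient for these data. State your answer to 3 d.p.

0.656

n = 6, Σx = 812, Σy = 248, Σx² = 115198, Σy² = 11218, Σxy = 35048
nΣxy − ΣxΣy = 210288 − 201376 = 8912
nΣx² − (Σx)² = 691188 − 659344 = 31844; nΣy² − (Σy)² = 67308 − 61504 = 5804
r = 8912 / √(31844 × 5804) = 8912 / 13594.9467 ≈ 0.656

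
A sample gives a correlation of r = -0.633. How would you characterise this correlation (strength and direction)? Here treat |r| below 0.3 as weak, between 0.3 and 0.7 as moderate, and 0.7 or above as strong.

moderate negative

r = -0.633 < 0 so the relationship is negative.
|r| = 0.633, which falls in the moderate range.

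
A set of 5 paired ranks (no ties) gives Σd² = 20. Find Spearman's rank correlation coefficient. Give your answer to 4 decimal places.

0.0000

ρ = 1 − 6Σd² / [n(n²−1)] = 1 − 6×20 / (5×24)
  = 1 − 120/120 = 1 − 1.00000 ≈ 0.0000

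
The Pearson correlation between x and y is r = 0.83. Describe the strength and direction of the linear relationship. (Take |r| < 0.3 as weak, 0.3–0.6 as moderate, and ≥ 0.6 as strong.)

r = 0.83 > 0 so the relationship is positive.
|r| = 0.83, which falls in the strong range.

strong positive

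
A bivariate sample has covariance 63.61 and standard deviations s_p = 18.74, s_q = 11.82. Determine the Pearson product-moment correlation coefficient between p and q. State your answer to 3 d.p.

0.287

r = Cov(p,q) / (s_p · s_q) = 63.61 / (18.74 × 11.82)
  = 63.61 / 221.5068 ≈ 0.287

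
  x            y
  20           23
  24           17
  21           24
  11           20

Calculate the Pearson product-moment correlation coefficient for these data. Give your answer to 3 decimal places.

n = 4, Σx = 76, Σy = 84, Σx² = 1538, Σy² = 1794, Σxy = 1592
nΣxy − ΣxΣy = 6368 − 6384 = -16
nΣx² − (Σx)² = 6152 − 5776 = 376; nΣy² − (Σy)² = 7176 − 7056 = 120
r = -16 / √(376 × 120) = -16 / 212.4147 ≈ -0.075

-0.075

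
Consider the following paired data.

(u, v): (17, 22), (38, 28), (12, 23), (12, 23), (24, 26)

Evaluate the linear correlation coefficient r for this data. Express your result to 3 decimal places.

n = 5, Σu = 103, Σv = 122, Σu² = 2597, Σv² = 3002, Σuv = 2614
nΣuv − ΣuΣv = 13070 − 12566 = 504
nΣu² − (Σu)² = 12985 − 10609 = 2376; nΣv² − (Σv)² = 15010 − 14884 = 126
r = 504 / √(2376 × 126) = 504 / 547.1526 ≈ 0.921

0.921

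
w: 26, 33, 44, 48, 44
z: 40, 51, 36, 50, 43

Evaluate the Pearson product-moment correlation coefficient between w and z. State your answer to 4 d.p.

n = 5, Σw = 195, Σz = 220, Σw² = 7941, Σz² = 9846, Σwz = 8599
nΣwz − ΣwΣz = 42995 − 42900 = 95
nΣw² − (Σw)² = 39705 − 38025 = 1680; nΣz² − (Σz)² = 49230 − 48400 = 830
r = 95 / √(1680 × 830) = 95 / 1180.8472 ≈ 0.0805

0.0805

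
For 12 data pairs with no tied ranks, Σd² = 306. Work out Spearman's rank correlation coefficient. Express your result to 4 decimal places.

-0.0699

ρ = 1 − 6Σd² / [n(n²−1)] = 1 − 6×306 / (12×143)
  = 1 − 1836/1716 = 1 − 1.06993 ≈ -0.0699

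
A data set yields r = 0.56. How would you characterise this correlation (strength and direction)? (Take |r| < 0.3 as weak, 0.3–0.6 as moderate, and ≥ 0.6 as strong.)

moderate positive

r = 0.56 > 0 so the relationship is positive.
|r| = 0.56, which falls in the moderate range.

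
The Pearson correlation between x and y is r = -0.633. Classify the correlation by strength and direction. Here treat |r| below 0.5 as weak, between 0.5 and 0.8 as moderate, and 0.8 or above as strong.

moderate negative

r = -0.633 < 0 so the relationship is negative.
|r| = 0.633, which falls in the moderate range.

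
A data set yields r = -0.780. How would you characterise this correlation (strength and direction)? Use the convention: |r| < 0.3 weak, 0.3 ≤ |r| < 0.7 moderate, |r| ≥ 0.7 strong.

r = -0.780 < 0 so the relationship is negative.
|r| = 0.780, which falls in the strong range.

strong negative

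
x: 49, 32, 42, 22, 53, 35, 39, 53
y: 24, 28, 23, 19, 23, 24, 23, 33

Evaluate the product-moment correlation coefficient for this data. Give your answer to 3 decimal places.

n = 8, Σx = 325, Σy = 197, Σx² = 14037, Σy² = 4973, Σxy = 8161
nΣxy − ΣxΣy = 65288 − 64025 = 1263
nΣx² − (Σx)² = 112296 − 105625 = 6671; nΣy² − (Σy)² = 39784 − 38809 = 975
r = 1263 / √(6671 × 975) = 1263 / 2550.3382 ≈ 0.495

0.495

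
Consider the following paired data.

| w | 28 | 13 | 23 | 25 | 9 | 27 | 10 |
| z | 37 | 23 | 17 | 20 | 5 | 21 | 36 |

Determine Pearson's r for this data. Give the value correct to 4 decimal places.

n = 7, Σw = 135, Σz = 159, Σw² = 3017, Σz² = 4349, Σwz = 3198
nΣwz − ΣwΣz = 22386 − 21465 = 921
nΣw² − (Σw)² = 21119 − 18225 = 2894; nΣz² − (Σz)² = 30443 − 25281 = 5162
r = 921 / √(2894 × 5162) = 921 / 3865.0780 ≈ 0.2383

0.2383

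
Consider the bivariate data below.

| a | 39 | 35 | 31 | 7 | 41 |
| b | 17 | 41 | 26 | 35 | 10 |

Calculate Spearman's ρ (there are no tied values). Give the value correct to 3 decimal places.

Rank a: 4, 3, 2, 1, 5
Rank b: 2, 5, 3, 4, 1
d = rank(a) − rank(b): 2, -2, -1, -3, 4; Σd² = 34
ρ = 1 − 6Σd² / [n(n²−1)] = 1 − 6×34 / (5×24) = 1 − 204/120 ≈ -0.700

-0.700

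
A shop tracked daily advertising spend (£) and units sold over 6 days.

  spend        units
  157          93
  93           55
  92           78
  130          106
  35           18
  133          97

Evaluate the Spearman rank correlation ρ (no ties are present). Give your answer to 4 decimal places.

0.7143

Rank spend: 6, 3, 2, 4, 1, 5
Rank units: 4, 2, 3, 6, 1, 5
d = rank(spend) − rank(units): 2, 1, -1, -2, 0, 0; Σd² = 10
ρ = 1 − 6Σd² / [n(n²−1)] = 1 − 6×10 / (6×35) = 1 − 60/210 ≈ 0.7143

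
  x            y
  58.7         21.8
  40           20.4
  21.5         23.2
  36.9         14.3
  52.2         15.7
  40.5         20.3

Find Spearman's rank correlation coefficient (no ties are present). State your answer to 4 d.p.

Rank x: 6, 3, 1, 2, 5, 4
Rank y: 5, 4, 6, 1, 2, 3
d = rank(x) − rank(y): 1, -1, -5, 1, 3, 1; Σd² = 38
ρ = 1 − 6Σd² / [n(n²−1)] = 1 − 6×38 / (6×35) = 1 − 228/210 ≈ -0.0857

-0.0857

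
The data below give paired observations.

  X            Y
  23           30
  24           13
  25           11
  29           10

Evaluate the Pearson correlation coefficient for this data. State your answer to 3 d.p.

n = 4, ΣX = 101, ΣY = 64, ΣX² = 2571, ΣY² = 1290, ΣXY = 1567
nΣXY − ΣXΣY = 6268 − 6464 = -196
nΣX² − (ΣX)² = 10284 − 10201 = 83; nΣY² − (ΣY)² = 5160 − 4096 = 1064
r = -196 / √(83 × 1064) = -196 / 297.1734 ≈ -0.660

-0.660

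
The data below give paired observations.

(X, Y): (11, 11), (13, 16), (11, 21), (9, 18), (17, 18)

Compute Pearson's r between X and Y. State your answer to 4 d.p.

0.0713

n = 5, ΣX = 61, ΣY = 84, ΣX² = 781, ΣY² = 1466, ΣXY = 1028
nΣXY − ΣXΣY = 5140 − 5124 = 16
nΣX² − (ΣX)² = 3905 − 3721 = 184; nΣY² − (ΣY)² = 7330 − 7056 = 274
r = 16 / √(184 × 274) = 16 / 224.5351 ≈ 0.0713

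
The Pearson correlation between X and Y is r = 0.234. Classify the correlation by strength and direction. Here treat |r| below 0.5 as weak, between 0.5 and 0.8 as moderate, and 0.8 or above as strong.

weak positive

r = 0.234 > 0 so the relationship is positive.
|r| = 0.234, which falls in the weak range.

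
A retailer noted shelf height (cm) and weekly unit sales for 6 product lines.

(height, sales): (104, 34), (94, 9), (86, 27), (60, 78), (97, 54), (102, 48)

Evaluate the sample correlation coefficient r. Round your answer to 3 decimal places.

-0.571

n = 6, Σx = 543, Σy = 250, Σx² = 50461, Σy² = 13270, Σxy = 21518
nΣxy − ΣxΣy = 129108 − 135750 = -6642
nΣx² − (Σx)² = 302766 − 294849 = 7917; nΣy² − (Σy)² = 79620 − 62500 = 17120
r = -6642 / √(7917 × 17120) = -6642 / 11642.1235 ≈ -0.571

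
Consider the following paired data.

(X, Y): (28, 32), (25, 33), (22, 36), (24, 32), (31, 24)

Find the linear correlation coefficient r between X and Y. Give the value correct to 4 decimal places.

-0.9058

n = 5, ΣX = 130, ΣY = 157, ΣX² = 3430, ΣY² = 5009, ΣXY = 4025
nΣXY − ΣXΣY = 20125 − 20410 = -285
nΣX² − (ΣX)² = 17150 − 16900 = 250; nΣY² − (ΣY)² = 25045 − 24649 = 396
r = -285 / √(250 × 396) = -285 / 314.6427 ≈ -0.9058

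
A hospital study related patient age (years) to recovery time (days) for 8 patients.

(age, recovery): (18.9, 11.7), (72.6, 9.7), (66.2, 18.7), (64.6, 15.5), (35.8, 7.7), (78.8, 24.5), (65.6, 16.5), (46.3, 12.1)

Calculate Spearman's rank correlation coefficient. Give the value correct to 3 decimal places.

0.595

Rank age: 1, 7, 6, 4, 2, 8, 5, 3
Rank recovery: 3, 2, 7, 5, 1, 8, 6, 4
d = rank(age) − rank(recovery): -2, 5, -1, -1, 1, 0, -1, -1; Σd² = 34
ρ = 1 − 6Σd² / [n(n²−1)] = 1 − 6×34 / (8×63) = 1 − 204/504 ≈ 0.595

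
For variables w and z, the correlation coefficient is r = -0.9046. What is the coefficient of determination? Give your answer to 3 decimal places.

0.818

r² = (-0.9046)² = 0.818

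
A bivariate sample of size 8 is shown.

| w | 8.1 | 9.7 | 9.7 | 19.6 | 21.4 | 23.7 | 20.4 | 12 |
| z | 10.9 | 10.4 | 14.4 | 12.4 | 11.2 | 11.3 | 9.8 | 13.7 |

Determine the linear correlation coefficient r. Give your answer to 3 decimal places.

n = 8, Σw = 124.6, Σz = 94.1, Σw² = 2217.76, Σz² = 1124.95, Σwz = 1443.7
nΣwz − ΣwΣz = 11549.6 − 11724.86 = -175.26
nΣw² − (Σw)² = 17742.08 − 15525.16 = 2216.92; nΣz² − (Σz)² = 8999.6 − 8854.81 = 144.79
r = -175.26 / √(2216.92 × 144.79) = -175.26 / 566.5579 ≈ -0.309

-0.309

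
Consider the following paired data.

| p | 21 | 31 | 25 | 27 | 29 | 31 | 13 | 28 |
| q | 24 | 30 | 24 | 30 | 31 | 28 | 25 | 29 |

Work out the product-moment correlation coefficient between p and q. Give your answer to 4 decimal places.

0.6948

n = 8, Σp = 205, Σq = 221, Σp² = 5511, Σq² = 6163, Σpq = 5748
nΣpq − ΣpΣq = 45984 − 45305 = 679
nΣp² − (Σp)² = 44088 − 42025 = 2063; nΣq² − (Σq)² = 49304 − 48841 = 463
r = 679 / √(2063 × 463) = 679 / 977.3275 ≈ 0.6948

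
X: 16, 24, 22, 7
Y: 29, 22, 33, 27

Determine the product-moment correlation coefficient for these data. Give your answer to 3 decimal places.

n = 4, ΣX = 69, ΣY = 111, ΣX² = 1365, ΣY² = 3143, ΣXY = 1907
nΣXY − ΣXΣY = 7628 − 7659 = -31
nΣX² − (ΣX)² = 5460 − 4761 = 699; nΣY² − (ΣY)² = 12572 − 12321 = 251
r = -31 / √(699 × 251) = -31 / 418.8663 ≈ -0.074

-0.074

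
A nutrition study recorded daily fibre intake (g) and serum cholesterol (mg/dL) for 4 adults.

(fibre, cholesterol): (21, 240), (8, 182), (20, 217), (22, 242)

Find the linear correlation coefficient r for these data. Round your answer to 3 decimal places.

0.952

n = 4, Σx = 71, Σy = 881, Σx² = 1389, Σy² = 196377, Σxy = 16160
nΣxy − ΣxΣy = 64640 − 62551 = 2089
nΣx² − (Σx)² = 5556 − 5041 = 515; nΣy² − (Σy)² = 785508 − 776161 = 9347
r = 2089 / √(515 × 9347) = 2089 / 2194.0157 ≈ 0.952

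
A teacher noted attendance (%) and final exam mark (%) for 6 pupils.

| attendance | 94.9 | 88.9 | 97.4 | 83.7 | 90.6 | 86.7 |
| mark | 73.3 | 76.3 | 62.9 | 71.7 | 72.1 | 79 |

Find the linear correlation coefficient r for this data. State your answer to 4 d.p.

-0.6298

n = 6, Σx = 542.2, Σy = 435.3, Σx² = 49126.92, Σy² = 31731.29, Σxy = 39248.55
nΣxy − ΣxΣy = 235491.3 − 236019.66 = -528.36
nΣx² − (Σx)² = 294761.52 − 293980.84 = 780.68; nΣy² − (Σy)² = 190387.74 − 189486.09 = 901.65
r = -528.36 / √(780.68 × 901.65) = -528.36 / 838.9876 ≈ -0.6298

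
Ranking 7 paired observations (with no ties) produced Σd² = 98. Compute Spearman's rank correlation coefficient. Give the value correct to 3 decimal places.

ρ = 1 − 6Σd² / [n(n²−1)] = 1 − 6×98 / (7×48)
  = 1 − 588/336 = 1 − 1.7500 ≈ -0.750

-0.750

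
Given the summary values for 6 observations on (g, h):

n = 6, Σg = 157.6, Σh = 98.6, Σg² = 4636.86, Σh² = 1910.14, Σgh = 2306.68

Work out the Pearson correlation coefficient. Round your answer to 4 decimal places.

-0.7461

r = (nΣgh − ΣgΣh) / √[(nΣg² − (Σg)²)(nΣh² − (Σh)²)]
Numerator: 6×2306.68 − 157.6×98.6 = -1699.28
Denominator: √[(27821.16 − 24837.76)(11460.84 − 9721.96)] = √[2983.4 × 1738.88] = 2277.6687
r = -1699.28 / 2277.6687 ≈ -0.7461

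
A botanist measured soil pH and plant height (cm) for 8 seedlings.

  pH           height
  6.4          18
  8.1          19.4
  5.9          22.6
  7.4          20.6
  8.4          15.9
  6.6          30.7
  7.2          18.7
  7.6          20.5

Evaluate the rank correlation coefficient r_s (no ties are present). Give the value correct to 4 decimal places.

Rank pH: 2, 7, 1, 5, 8, 3, 4, 6
Rank height: 2, 4, 7, 6, 1, 8, 3, 5
d = rank(pH) − rank(height): 0, 3, -6, -1, 7, -5, 1, 1; Σd² = 122
ρ = 1 − 6Σd² / [n(n²−1)] = 1 − 6×122 / (8×63) = 1 − 732/504 ≈ -0.4524

-0.4524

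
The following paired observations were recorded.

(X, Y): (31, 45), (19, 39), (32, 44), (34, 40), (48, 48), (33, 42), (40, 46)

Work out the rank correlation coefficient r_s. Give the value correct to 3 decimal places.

Rank X: 2, 1, 3, 5, 7, 4, 6
Rank Y: 5, 1, 4, 2, 7, 3, 6
d = rank(X) − rank(Y): -3, 0, -1, 3, 0, 1, 0; Σd² = 20
ρ = 1 − 6Σd² / [n(n²−1)] = 1 − 6×20 / (7×48) = 1 − 120/336 ≈ 0.643

0.643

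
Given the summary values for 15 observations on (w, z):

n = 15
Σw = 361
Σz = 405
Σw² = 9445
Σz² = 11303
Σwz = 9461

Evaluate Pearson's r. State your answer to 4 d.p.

-0.5419

r = (nΣwz − ΣwΣz) / √[(nΣw² − (Σw)²)(nΣz² − (Σz)²)]
Numerator: 15×9461 − 361×405 = -4290
Denominator: √[(141675 − 130321)(169545 − 164025)] = √[11354 × 5520] = 7916.6963
r = -4290 / 7916.6963 ≈ -0.5419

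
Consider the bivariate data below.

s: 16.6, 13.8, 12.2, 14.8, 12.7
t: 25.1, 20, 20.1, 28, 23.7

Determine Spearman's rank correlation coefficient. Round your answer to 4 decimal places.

0.6000

Rank s: 5, 3, 1, 4, 2
Rank t: 4, 1, 2, 5, 3
d = rank(s) − rank(t): 1, 2, -1, -1, -1; Σd² = 8
ρ = 1 − 6Σd² / [n(n²−1)] = 1 − 6×8 / (5×24) = 1 − 48/120 ≈ 0.6000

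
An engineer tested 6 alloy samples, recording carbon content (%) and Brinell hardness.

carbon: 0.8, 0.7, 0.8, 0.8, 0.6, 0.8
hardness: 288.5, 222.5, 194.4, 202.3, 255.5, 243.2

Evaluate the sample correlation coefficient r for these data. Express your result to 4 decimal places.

n = 6, Σx = 4.5, Σy = 1406.4, Σx² = 3.41, Σy² = 335881.64, Σxy = 1051.77
nΣxy − ΣxΣy = 6310.62 − 6328.8 = -18.18
nΣx² − (Σx)² = 20.46 − 20.25 = 0.21; nΣy² − (Σy)² = 2015289.84 − 1977960.96 = 37328.88
r = -18.18 / √(0.21 × 37328.88) = -18.18 / 88.5385 ≈ -0.2053

-0.2053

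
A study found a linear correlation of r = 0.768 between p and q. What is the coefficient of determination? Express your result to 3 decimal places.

r² = (0.768)² = 0.590

0.590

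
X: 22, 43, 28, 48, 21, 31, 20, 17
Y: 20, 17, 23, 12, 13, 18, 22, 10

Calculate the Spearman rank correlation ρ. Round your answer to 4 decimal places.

0.0000

Rank X: 4, 7, 5, 8, 3, 6, 2, 1
Rank Y: 6, 4, 8, 2, 3, 5, 7, 1
d = rank(X) − rank(Y): -2, 3, -3, 6, 0, 1, -5, 0; Σd² = 84
ρ = 1 − 6Σd² / [n(n²−1)] = 1 − 6×84 / (8×63) = 1 − 504/504 ≈ 0.0000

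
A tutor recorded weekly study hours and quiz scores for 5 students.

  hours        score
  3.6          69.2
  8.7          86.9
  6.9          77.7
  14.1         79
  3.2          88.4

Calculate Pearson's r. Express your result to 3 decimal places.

n = 5, Σx = 36.5, Σy = 401.2, Σx² = 345.31, Σy² = 32433.1, Σxy = 2938.06
nΣxy − ΣxΣy = 14690.3 − 14643.8 = 46.5
nΣx² − (Σx)² = 1726.55 − 1332.25 = 394.3; nΣy² − (Σy)² = 162165.5 − 160961.44 = 1204.06
r = 46.5 / √(394.3 × 1204.06) = 46.5 / 689.0289 ≈ 0.067

0.067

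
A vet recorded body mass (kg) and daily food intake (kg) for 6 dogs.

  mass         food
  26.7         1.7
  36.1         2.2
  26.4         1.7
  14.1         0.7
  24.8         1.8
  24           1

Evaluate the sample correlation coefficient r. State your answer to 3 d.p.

0.895

n = 6, Σx = 152.1, Σy = 9.1, Σx² = 4102.91, Σy² = 15.35, Σxy = 248.2
nΣxy − ΣxΣy = 1489.2 − 1384.11 = 105.09
nΣx² − (Σx)² = 24617.46 − 23134.41 = 1483.05; nΣy² − (Σy)² = 92.1 − 82.81 = 9.29
r = 105.09 / √(1483.05 × 9.29) = 105.09 / 117.3777 ≈ 0.895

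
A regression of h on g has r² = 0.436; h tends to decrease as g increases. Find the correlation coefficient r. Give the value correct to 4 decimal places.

|r| = √0.436 = 0.6603
The association is negative, so r = −0.6603.

-0.6603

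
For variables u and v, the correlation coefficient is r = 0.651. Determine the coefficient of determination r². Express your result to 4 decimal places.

0.4238

r² = (0.651)² = 0.4238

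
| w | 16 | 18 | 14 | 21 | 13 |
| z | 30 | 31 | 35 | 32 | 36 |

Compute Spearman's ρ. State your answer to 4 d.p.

Rank w: 3, 4, 2, 5, 1
Rank z: 1, 2, 4, 3, 5
d = rank(w) − rank(z): 2, 2, -2, 2, -4; Σd² = 32
ρ = 1 − 6Σd² / [n(n²−1)] = 1 − 6×32 / (5×24) = 1 − 192/120 ≈ -0.6000

-0.6000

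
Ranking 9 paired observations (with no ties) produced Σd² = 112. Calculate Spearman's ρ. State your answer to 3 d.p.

ρ = 1 − 6Σd² / [n(n²−1)] = 1 − 6×112 / (9×80)
  = 1 − 672/720 = 1 − 0.9333 ≈ 0.067

0.067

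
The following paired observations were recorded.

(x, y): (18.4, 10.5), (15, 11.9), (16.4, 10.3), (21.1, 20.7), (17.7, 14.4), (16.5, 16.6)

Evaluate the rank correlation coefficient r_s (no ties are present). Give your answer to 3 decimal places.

0.486

Rank x: 5, 1, 2, 6, 4, 3
Rank y: 2, 3, 1, 6, 4, 5
d = rank(x) − rank(y): 3, -2, 1, 0, 0, -2; Σd² = 18
ρ = 1 − 6Σd² / [n(n²−1)] = 1 − 6×18 / (6×35) = 1 − 108/210 ≈ 0.486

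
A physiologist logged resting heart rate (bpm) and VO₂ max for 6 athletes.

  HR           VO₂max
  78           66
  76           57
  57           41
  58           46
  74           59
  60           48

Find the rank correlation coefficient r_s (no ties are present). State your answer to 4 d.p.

0.9429

Rank HR: 6, 5, 1, 2, 4, 3
Rank VO₂max: 6, 4, 1, 2, 5, 3
d = rank(HR) − rank(VO₂max): 0, 1, 0, 0, -1, 0; Σd² = 2
ρ = 1 − 6Σd² / [n(n²−1)] = 1 − 6×2 / (6×35) = 1 − 12/210 ≈ 0.9429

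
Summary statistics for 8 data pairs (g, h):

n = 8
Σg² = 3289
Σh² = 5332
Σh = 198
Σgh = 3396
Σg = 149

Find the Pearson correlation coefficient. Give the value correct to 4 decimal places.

r = (nΣgh − ΣgΣh) / √[(nΣg² − (Σg)²)(nΣh² − (Σh)²)]
Numerator: 8×3396 − 149×198 = -2334
Denominator: √[(26312 − 22201)(42656 − 39204)] = √[4111 × 3452] = 3767.1172
r = -2334 / 3767.1172 ≈ -0.6196

-0.6196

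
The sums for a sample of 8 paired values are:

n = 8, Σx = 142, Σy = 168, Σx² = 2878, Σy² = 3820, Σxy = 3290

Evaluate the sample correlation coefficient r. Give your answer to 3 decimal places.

0.953

r = (nΣxy − ΣxΣy) / √[(nΣx² − (Σx)²)(nΣy² − (Σy)²)]
Numerator: 8×3290 − 142×168 = 2464
Denominator: √[(23024 − 20164)(30560 − 28224)] = √[2860 × 2336] = 2584.7553
r = 2464 / 2584.7553 ≈ 0.953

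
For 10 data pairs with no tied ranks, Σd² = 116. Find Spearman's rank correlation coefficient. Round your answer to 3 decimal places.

ρ = 1 − 6Σd² / [n(n²−1)] = 1 − 6×116 / (10×99)
  = 1 − 696/990 = 1 − 0.7030 ≈ 0.297

0.297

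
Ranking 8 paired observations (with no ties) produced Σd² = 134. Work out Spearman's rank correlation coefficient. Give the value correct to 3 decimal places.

ρ = 1 − 6Σd² / [n(n²−1)] = 1 − 6×134 / (8×63)
  = 1 − 804/504 = 1 − 1.5952 ≈ -0.595

-0.595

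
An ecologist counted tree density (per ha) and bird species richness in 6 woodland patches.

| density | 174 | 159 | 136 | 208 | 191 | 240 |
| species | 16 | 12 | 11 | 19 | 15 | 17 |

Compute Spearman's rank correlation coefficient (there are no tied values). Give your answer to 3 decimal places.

0.886

Rank density: 3, 2, 1, 5, 4, 6
Rank species: 4, 2, 1, 6, 3, 5
d = rank(density) − rank(species): -1, 0, 0, -1, 1, 1; Σd² = 4
ρ = 1 − 6Σd² / [n(n²−1)] = 1 − 6×4 / (6×35) = 1 − 24/210 ≈ 0.886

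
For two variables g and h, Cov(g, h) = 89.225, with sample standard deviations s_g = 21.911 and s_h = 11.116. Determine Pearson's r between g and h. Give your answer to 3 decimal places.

r = Cov(g,h) / (s_g · s_h) = 89.225 / (21.911 × 11.116)
  = 89.225 / 243.5627 ≈ 0.366

0.366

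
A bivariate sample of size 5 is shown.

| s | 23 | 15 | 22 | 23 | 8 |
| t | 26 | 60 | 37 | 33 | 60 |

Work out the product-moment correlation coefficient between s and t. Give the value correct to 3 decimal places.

n = 5, Σs = 91, Σt = 216, Σs² = 1831, Σt² = 10334, Σst = 3551
nΣst − ΣsΣt = 17755 − 19656 = -1901
nΣs² − (Σs)² = 9155 − 8281 = 874; nΣt² − (Σt)² = 51670 − 46656 = 5014
r = -1901 / √(874 × 5014) = -1901 / 2093.3791 ≈ -0.908

-0.908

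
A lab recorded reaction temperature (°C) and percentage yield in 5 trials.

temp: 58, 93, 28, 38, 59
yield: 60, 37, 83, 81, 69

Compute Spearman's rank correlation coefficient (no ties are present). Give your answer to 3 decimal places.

Rank temp: 3, 5, 1, 2, 4
Rank yield: 2, 1, 5, 4, 3
d = rank(temp) − rank(yield): 1, 4, -4, -2, 1; Σd² = 38
ρ = 1 − 6Σd² / [n(n²−1)] = 1 − 6×38 / (5×24) = 1 − 228/120 ≈ -0.900

-0.900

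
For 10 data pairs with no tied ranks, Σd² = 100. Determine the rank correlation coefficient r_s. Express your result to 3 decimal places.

0.394

ρ = 1 − 6Σd² / [n(n²−1)] = 1 − 6×100 / (10×99)
  = 1 − 600/990 = 1 − 0.6061 ≈ 0.394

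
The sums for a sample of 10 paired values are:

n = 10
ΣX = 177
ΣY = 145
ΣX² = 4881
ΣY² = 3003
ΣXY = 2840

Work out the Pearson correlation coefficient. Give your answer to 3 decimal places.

r = (nΣXY − ΣXΣY) / √[(nΣX² − (ΣX)²)(nΣY² − (ΣY)²)]
Numerator: 10×2840 − 177×145 = 2735
Denominator: √[(48810 − 31329)(30030 − 21025)] = √[17481 × 9005] = 12546.5695
r = 2735 / 12546.5695 ≈ 0.218

0.218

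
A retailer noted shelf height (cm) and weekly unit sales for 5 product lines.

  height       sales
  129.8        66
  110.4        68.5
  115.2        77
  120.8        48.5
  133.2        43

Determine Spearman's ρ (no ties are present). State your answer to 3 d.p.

Rank height: 4, 1, 2, 3, 5
Rank sales: 3, 4, 5, 2, 1
d = rank(height) − rank(sales): 1, -3, -3, 1, 4; Σd² = 36
ρ = 1 − 6Σd² / [n(n²−1)] = 1 − 6×36 / (5×24) = 1 − 216/120 ≈ -0.800

-0.800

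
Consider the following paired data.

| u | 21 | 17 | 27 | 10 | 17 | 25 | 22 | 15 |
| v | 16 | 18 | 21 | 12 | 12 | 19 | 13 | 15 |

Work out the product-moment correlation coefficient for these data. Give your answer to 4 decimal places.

0.7110

n = 8, Σu = 154, Σv = 126, Σu² = 3182, Σv² = 2064, Σuv = 2519
nΣuv − ΣuΣv = 20152 − 19404 = 748
nΣu² − (Σu)² = 25456 − 23716 = 1740; nΣv² − (Σv)² = 16512 − 15876 = 636
r = 748 / √(1740 × 636) = 748 / 1051.9696 ≈ 0.7110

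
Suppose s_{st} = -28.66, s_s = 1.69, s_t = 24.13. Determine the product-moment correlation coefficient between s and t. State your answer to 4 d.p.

-0.7028

r = Cov(s,t) / (s_s · s_t) = -28.66 / (1.69 × 24.13)
  = -28.66 / 40.7797 ≈ -0.7028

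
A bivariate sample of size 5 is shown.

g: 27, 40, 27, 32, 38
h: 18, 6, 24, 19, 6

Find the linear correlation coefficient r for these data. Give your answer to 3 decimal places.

-0.931

n = 5, Σg = 164, Σh = 73, Σg² = 5526, Σh² = 1333, Σgh = 2210
nΣgh − ΣgΣh = 11050 − 11972 = -922
nΣg² − (Σg)² = 27630 − 26896 = 734; nΣh² − (Σh)² = 6665 − 5329 = 1336
r = -922 / √(734 × 1336) = -922 / 990.2646 ≈ -0.931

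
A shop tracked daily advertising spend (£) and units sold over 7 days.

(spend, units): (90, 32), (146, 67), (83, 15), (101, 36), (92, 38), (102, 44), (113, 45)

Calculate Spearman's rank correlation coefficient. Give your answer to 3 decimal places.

Rank spend: 2, 7, 1, 4, 3, 5, 6
Rank units: 2, 7, 1, 3, 4, 5, 6
d = rank(spend) − rank(units): 0, 0, 0, 1, -1, 0, 0; Σd² = 2
ρ = 1 − 6Σd² / [n(n²−1)] = 1 − 6×2 / (7×48) = 1 − 12/336 ≈ 0.964

0.964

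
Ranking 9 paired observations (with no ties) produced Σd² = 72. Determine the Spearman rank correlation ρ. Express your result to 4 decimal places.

ρ = 1 − 6Σd² / [n(n²−1)] = 1 − 6×72 / (9×80)
  = 1 − 432/720 = 1 − 0.60000 ≈ 0.4000

0.4000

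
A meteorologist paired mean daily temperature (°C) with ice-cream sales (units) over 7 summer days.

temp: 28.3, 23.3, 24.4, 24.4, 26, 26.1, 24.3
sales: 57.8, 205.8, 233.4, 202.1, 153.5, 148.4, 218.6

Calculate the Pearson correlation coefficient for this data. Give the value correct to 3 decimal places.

n = 7, Σx = 176.8, Σy = 1219.6, Σx² = 4482.2, Σy² = 234385.22, Σxy = 30233.3
nΣxy − ΣxΣy = 211633.1 − 215625.28 = -3992.18
nΣx² − (Σx)² = 31375.4 − 31258.24 = 117.16; nΣy² − (Σy)² = 1640696.54 − 1487424.16 = 153272.38
r = -3992.18 / √(117.16 × 153272.38) = -3992.18 / 4237.6163 ≈ -0.942

-0.942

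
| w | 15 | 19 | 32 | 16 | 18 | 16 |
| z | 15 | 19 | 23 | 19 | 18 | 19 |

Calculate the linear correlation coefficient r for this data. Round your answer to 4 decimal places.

n = 6, Σw = 116, Σz = 113, Σw² = 2446, Σz² = 2161, Σwz = 2254
nΣwz − ΣwΣz = 13524 − 13108 = 416
nΣw² − (Σw)² = 14676 − 13456 = 1220; nΣz² − (Σz)² = 12966 − 12769 = 197
r = 416 / √(1220 × 197) = 416 / 490.2448 ≈ 0.8486

0.8486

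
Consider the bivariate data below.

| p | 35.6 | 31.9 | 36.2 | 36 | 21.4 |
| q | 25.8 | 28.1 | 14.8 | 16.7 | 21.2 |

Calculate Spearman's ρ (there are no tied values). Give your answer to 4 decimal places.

Rank p: 3, 2, 5, 4, 1
Rank q: 4, 5, 1, 2, 3
d = rank(p) − rank(q): -1, -3, 4, 2, -2; Σd² = 34
ρ = 1 − 6Σd² / [n(n²−1)] = 1 − 6×34 / (5×24) = 1 − 204/120 ≈ -0.7000

-0.7000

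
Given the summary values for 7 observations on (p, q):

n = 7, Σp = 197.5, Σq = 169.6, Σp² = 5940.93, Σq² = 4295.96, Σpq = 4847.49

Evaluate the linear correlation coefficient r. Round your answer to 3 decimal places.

r = (nΣpq − ΣpΣq) / √[(nΣp² − (Σp)²)(nΣq² − (Σq)²)]
Numerator: 7×4847.49 − 197.5×169.6 = 436.43
Denominator: √[(41586.51 − 39006.25)(30071.72 − 28764.16)] = √[2580.26 × 1307.56] = 1836.8029
r = 436.43 / 1836.8029 ≈ 0.238

0.238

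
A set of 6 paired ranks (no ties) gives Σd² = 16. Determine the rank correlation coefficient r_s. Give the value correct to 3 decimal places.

0.543

ρ = 1 − 6Σd² / [n(n²−1)] = 1 − 6×16 / (6×35)
  = 1 − 96/210 = 1 − 0.4571 ≈ 0.543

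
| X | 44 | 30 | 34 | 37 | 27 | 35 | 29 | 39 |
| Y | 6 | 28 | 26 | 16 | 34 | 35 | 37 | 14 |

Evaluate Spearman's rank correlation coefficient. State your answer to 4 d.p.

Rank X: 8, 3, 4, 6, 1, 5, 2, 7
Rank Y: 1, 5, 4, 3, 6, 7, 8, 2
d = rank(X) − rank(Y): 7, -2, 0, 3, -5, -2, -6, 5; Σd² = 152
ρ = 1 − 6Σd² / [n(n²−1)] = 1 − 6×152 / (8×63) = 1 − 912/504 ≈ -0.8095

-0.8095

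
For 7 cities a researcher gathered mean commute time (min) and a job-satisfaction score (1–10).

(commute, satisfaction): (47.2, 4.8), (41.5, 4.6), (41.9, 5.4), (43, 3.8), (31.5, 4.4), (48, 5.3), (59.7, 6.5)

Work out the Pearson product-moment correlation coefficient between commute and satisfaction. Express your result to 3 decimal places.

0.747

n = 7, Σx = 312.8, Σy = 34.8, Σx² = 14415.04, Σy² = 177.5, Σxy = 1588.17
nΣxy − ΣxΣy = 11117.19 − 10885.44 = 231.75
nΣx² − (Σx)² = 100905.28 − 97843.84 = 3061.44; nΣy² − (Σy)² = 1242.5 − 1211.04 = 31.46
r = 231.75 / √(3061.44 × 31.46) = 231.75 / 310.3432 ≈ 0.747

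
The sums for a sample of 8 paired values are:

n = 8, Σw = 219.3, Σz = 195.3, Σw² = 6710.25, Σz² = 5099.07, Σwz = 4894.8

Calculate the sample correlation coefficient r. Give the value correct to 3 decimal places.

-0.954

r = (nΣwz − ΣwΣz) / √[(nΣw² − (Σw)²)(nΣz² − (Σz)²)]
Numerator: 8×4894.8 − 219.3×195.3 = -3670.89
Denominator: √[(53682 − 48092.49)(40792.56 − 38142.09)] = √[5589.51 × 2650.47] = 3849.0036
r = -3670.89 / 3849.0036 ≈ -0.954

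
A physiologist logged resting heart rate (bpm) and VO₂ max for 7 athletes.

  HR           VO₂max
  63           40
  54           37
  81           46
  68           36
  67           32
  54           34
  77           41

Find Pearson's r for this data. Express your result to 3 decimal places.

n = 7, Σx = 464, Σy = 266, Σx² = 31404, Σy² = 10242, Σxy = 17829
nΣxy − ΣxΣy = 124803 − 123424 = 1379
nΣx² − (Σx)² = 219828 − 215296 = 4532; nΣy² − (Σy)² = 71694 − 70756 = 938
r = 1379 / √(4532 × 938) = 1379 / 2061.7992 ≈ 0.669

0.669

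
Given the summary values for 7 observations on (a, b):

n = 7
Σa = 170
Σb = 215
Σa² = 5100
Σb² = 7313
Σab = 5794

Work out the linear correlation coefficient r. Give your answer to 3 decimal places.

r = (nΣab − ΣaΣb) / √[(nΣa² − (Σa)²)(nΣb² − (Σb)²)]
Numerator: 7×5794 − 170×215 = 4008
Denominator: √[(35700 − 28900)(51191 − 46225)] = √[6800 × 4966] = 5811.0928
r = 4008 / 5811.0928 ≈ 0.690

0.690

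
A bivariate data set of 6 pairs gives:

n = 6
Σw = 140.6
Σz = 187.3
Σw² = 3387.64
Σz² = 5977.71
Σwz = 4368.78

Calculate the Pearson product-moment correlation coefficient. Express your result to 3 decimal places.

r = (nΣwz − ΣwΣz) / √[(nΣw² − (Σw)²)(nΣz² − (Σz)²)]
Numerator: 6×4368.78 − 140.6×187.3 = -121.7
Denominator: √[(20325.84 − 19768.36)(35866.26 − 35081.29)] = √[557.48 × 784.97] = 661.5173
r = -121.7 / 661.5173 ≈ -0.184

-0.184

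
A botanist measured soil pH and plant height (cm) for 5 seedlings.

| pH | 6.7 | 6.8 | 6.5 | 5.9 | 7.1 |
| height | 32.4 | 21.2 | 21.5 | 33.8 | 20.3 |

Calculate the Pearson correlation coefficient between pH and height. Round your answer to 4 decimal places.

n = 5, Σx = 33, Σy = 129.2, Σx² = 218.6, Σy² = 3515.98, Σxy = 844.54
nΣxy − ΣxΣy = 4222.7 − 4263.6 = -40.9
nΣx² − (Σx)² = 1093 − 1089 = 4; nΣy² − (Σy)² = 17579.9 − 16692.64 = 887.26
r = -40.9 / √(4 × 887.26) = -40.9 / 59.5738 ≈ -0.6865

-0.6865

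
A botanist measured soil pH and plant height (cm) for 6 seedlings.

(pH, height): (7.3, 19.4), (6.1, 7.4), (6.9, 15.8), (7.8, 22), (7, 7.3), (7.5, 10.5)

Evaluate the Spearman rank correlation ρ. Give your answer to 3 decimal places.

0.600

Rank pH: 4, 1, 2, 6, 3, 5
Rank height: 5, 2, 4, 6, 1, 3
d = rank(pH) − rank(height): -1, -1, -2, 0, 2, 2; Σd² = 14
ρ = 1 − 6Σd² / [n(n²−1)] = 1 − 6×14 / (6×35) = 1 − 84/210 ≈ 0.600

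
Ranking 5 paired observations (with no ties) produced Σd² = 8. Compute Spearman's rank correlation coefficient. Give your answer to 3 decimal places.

ρ = 1 − 6Σd² / [n(n²−1)] = 1 − 6×8 / (5×24)
  = 1 − 48/120 = 1 − 0.4000 ≈ 0.600

0.600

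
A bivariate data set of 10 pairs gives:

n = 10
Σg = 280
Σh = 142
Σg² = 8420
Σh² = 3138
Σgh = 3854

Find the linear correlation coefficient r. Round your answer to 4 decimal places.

-0.1513

r = (nΣgh − ΣgΣh) / √[(nΣg² − (Σg)²)(nΣh² − (Σh)²)]
Numerator: 10×3854 − 280×142 = -1220
Denominator: √[(84200 − 78400)(31380 − 20164)] = √[5800 × 11216] = 8065.5316
r = -1220 / 8065.5316 ≈ -0.1513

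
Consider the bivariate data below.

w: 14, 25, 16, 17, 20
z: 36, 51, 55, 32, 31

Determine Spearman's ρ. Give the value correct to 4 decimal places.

Rank w: 1, 5, 2, 3, 4
Rank z: 3, 4, 5, 2, 1
d = rank(w) − rank(z): -2, 1, -3, 1, 3; Σd² = 24
ρ = 1 − 6Σd² / [n(n²−1)] = 1 − 6×24 / (5×24) = 1 − 144/120 ≈ -0.2000

-0.2000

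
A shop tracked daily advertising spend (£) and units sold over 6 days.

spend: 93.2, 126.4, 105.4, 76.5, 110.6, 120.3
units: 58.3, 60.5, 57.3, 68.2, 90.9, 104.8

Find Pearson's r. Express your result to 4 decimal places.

0.3425

n = 6, Σx = 632.4, Σy = 440, Σx² = 68329.06, Σy² = 34239.52, Σxy = 46998.46
nΣxy − ΣxΣy = 281990.76 − 278256 = 3734.76
nΣx² − (Σx)² = 409974.36 − 399929.76 = 10044.6; nΣy² − (Σy)² = 205437.12 − 193600 = 11837.12
r = 3734.76 / √(10044.6 × 11837.12) = 3734.76 / 10904.0880 ≈ 0.3425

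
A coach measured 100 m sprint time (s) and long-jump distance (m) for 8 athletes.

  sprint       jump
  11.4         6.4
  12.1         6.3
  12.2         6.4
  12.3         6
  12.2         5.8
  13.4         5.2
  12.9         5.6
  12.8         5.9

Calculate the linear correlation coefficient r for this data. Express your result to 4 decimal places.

-0.8735

n = 8, Σx = 99.3, Σy = 47.6, Σx² = 1235.15, Σy² = 284.46, Σxy = 589.27
nΣxy − ΣxΣy = 4714.16 − 4726.68 = -12.52
nΣx² − (Σx)² = 9881.2 − 9860.49 = 20.71; nΣy² − (Σy)² = 2275.68 − 2265.76 = 9.92
r = -12.52 / √(20.71 × 9.92) = -12.52 / 14.3333 ≈ -0.8735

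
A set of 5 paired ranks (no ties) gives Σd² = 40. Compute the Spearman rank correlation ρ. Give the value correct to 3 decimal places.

-1.000

ρ = 1 − 6Σd² / [n(n²−1)] = 1 − 6×40 / (5×24)
  = 1 − 240/120 = 1 − 2.0000 ≈ -1.000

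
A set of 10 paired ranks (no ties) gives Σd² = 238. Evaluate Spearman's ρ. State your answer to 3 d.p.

-0.442

ρ = 1 − 6Σd² / [n(n²−1)] = 1 − 6×238 / (10×99)
  = 1 − 1428/990 = 1 − 1.4424 ≈ -0.442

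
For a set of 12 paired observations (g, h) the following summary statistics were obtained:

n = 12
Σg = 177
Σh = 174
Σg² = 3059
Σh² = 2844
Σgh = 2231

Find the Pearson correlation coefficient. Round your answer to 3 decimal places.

r = (nΣgh − ΣgΣh) / √[(nΣg² − (Σg)²)(nΣh² − (Σh)²)]
Numerator: 12×2231 − 177×174 = -4026
Denominator: √[(36708 − 31329)(34128 − 30276)] = √[5379 × 3852] = 4551.9126
r = -4026 / 4551.9126 ≈ -0.884

-0.884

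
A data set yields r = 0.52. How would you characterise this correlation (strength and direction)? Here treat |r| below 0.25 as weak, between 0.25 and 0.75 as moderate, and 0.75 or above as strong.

r = 0.52 > 0 so the relationship is positive.
|r| = 0.52, which falls in the moderate range.

moderate positive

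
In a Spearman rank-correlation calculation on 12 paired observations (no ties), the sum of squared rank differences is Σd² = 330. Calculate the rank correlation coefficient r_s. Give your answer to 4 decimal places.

-0.1538

ρ = 1 − 6Σd² / [n(n²−1)] = 1 − 6×330 / (12×143)
  = 1 − 1980/1716 = 1 − 1.15385 ≈ -0.1538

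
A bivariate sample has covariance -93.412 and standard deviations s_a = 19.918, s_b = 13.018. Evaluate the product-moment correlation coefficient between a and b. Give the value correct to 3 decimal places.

r = Cov(a,b) / (s_a · s_b) = -93.412 / (19.918 × 13.018)
  = -93.412 / 259.2925 ≈ -0.360

-0.360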